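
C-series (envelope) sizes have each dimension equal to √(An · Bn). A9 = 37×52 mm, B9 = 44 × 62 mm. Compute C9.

Short side: √(37 · 44) = √1628 ≈ 40.3 → 40 mm
Long side: √(52 · 62) = √3224 ≈ 56.8 → 57 mm

40 × 57 mm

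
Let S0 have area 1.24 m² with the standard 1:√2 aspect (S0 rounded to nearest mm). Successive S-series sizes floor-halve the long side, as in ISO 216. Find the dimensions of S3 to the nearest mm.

331 × 468 mm

Let S0's short side be w mm. w · w√2 = 1.24 m² = 1,240,000 mm², so w ≈ 936.4 mm and w√2 ≈ 1324.2 mm → S0 = 936 × 1324 mm.
S1: ⌊1324/2⌋ × 936 = 662 × 936 mm
S2: ⌊936/2⌋ × 662 = 468 × 662 mm
S3: ⌊662/2⌋ × 468 = 331 × 468 mm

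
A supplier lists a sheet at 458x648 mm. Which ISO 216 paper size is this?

C2 (458 × 648 mm)

Aspect ratio 648/458 ≈ 1.415 — close to the ISO √2 ≈ 1.414.
In the C-series (envelope sizes, between A and B): C2 = 458 × 648 mm.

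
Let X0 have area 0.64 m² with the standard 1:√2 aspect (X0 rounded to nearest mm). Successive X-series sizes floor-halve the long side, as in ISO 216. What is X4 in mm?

168 × 237 mm

Let X0's short side be w mm. w · w√2 = 0.64 m² = 640,000 mm², so w ≈ 672.7 mm and w√2 ≈ 951.4 mm → X0 = 673 × 951 mm.
X1: ⌊951/2⌋ × 673 = 475 × 673 mm
X2: ⌊673/2⌋ × 475 = 336 × 475 mm
X3: ⌊475/2⌋ × 336 = 237 × 336 mm
X4: ⌊336/2⌋ × 237 = 168 × 237 mm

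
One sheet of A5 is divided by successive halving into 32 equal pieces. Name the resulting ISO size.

A10

32 = 2^5, so 5 halving steps.
A5 → A6 → … → A10 after 5 steps.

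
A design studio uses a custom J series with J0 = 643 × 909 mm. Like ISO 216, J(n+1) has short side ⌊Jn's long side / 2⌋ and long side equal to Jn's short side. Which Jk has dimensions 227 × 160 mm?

J4

J0: 643 × 909 mm
J1: 454 × 643 mm
J2: 321 × 454 mm
J3: 227 × 321 mm
J4: 160 × 227 mm
J5: 113 × 160 mm
→ matches J4.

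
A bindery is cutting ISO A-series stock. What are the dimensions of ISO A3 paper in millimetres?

A0 = 841 × 1189 mm (A0 has area 1 m², aspect 1:√2).
A1: ⌊1189/2⌋ × 841 = 594 × 841 mm
A2: ⌊841/2⌋ × 594 = 420 × 594 mm
A3: ⌊594/2⌋ × 420 = 297 × 420 mm

297 × 420 mm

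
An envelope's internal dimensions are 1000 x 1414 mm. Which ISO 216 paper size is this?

Aspect ratio 1414/1000 ≈ 1.414 — close to the ISO √2 ≈ 1.414.
In the B-series (B0 = 1000 × 1414 mm): B0 = 1000 × 1414 mm.

B0 (1000 × 1414 mm)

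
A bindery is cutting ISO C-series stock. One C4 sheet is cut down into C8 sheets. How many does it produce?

Each ISO step halves the sheet: 1 × C4 → 2 × C5 → 4 × C6 → 8 × C7 → …
From C4 to C8 is 4 halving steps: 2^4 = 16.

16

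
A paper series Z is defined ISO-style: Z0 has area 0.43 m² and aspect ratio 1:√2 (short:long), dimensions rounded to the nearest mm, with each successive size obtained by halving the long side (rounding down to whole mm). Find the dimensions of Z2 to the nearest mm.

275 × 390 mm

Let Z0's short side be w mm. w · w√2 = 0.43 m² = 430,000 mm², so w ≈ 551.4 mm and w√2 ≈ 779.8 mm → Z0 = 551 × 780 mm.
Z1: ⌊780/2⌋ × 551 = 390 × 551 mm
Z2: ⌊551/2⌋ × 390 = 275 × 390 mm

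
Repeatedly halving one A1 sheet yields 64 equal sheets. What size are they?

A7

64 = 2^6, so 6 halving steps.
A1 → A2 → … → A7 after 6 steps.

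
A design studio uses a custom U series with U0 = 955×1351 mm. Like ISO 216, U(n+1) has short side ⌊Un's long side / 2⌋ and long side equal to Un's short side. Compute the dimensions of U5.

U1: ⌊1351/2⌋ × 955 = 675 × 955 mm
U2: ⌊955/2⌋ × 675 = 477 × 675 mm
U3: ⌊675/2⌋ × 477 = 337 × 477 mm
U4: ⌊477/2⌋ × 337 = 238 × 337 mm
U5: ⌊337/2⌋ × 238 = 168 × 238 mm

168 × 238 mm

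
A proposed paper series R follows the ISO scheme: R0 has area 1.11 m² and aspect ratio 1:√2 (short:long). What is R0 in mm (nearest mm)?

886 × 1253 mm

Let the short side be w mm. Then w · w√2 = 1.11 m² = 1,110,000 mm².
w² = 1,110,000/√2, so w ≈ 885.9 mm; long side = w√2 ≈ 1252.9 mm.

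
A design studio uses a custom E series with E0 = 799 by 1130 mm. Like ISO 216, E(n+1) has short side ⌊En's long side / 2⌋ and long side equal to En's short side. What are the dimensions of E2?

399 × 565 mm

E1: ⌊1130/2⌋ × 799 = 565 × 799 mm
E2: ⌊799/2⌋ × 565 = 399 × 565 mm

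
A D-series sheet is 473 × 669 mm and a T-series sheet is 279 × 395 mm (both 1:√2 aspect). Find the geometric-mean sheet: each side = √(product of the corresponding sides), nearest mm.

363 × 514 mm

Short side: √(473 · 279) = √131967 ≈ 363.3 → 363 mm
Long side: √(669 · 395) = √264255 ≈ 514.1 → 514 mm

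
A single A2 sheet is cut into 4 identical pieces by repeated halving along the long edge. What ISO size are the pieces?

A4

4 = 2^2, so 2 halving steps.
A2 → A3 → … → A4 after 2 steps.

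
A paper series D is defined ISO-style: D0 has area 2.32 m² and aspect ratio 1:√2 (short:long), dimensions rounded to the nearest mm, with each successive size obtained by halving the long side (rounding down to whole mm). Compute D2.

640 × 905 mm

Let D0's short side be w mm. w · w√2 = 2.32 m² = 2,320,000 mm², so w ≈ 1280.8 mm and w√2 ≈ 1811.3 mm → D0 = 1281 × 1811 mm.
D1: ⌊1811/2⌋ × 1281 = 905 × 1281 mm
D2: ⌊1281/2⌋ × 905 = 640 × 905 mm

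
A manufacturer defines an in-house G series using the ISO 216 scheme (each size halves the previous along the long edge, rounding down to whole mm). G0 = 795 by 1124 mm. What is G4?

198 × 281 mm

G1: ⌊1124/2⌋ × 795 = 562 × 795 mm
G2: ⌊795/2⌋ × 562 = 397 × 562 mm
G3: ⌊562/2⌋ × 397 = 281 × 397 mm
G4: ⌊397/2⌋ × 281 = 198 × 281 mm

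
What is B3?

B0 = 1000 × 1414 mm (B0 has a 1000 mm short side, aspect 1:√2).
B1: ⌊1414/2⌋ × 1000 = 707 × 1000 mm
B2: ⌊1000/2⌋ × 707 = 500 × 707 mm
B3: ⌊707/2⌋ × 500 = 353 × 500 mm

353 × 500 mm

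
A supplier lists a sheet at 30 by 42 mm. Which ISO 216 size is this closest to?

B10 (31 × 44 mm)

Aspect ratio 42/30 ≈ 1.400 — close to the ISO √2 ≈ 1.414.
In the B-series (B0 = 1000 × 1414 mm): B10 = 31 × 44 mm.
Off by 3 mm total — nearest standard size.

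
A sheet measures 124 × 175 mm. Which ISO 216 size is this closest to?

Aspect ratio 175/124 ≈ 1.411 — close to the ISO √2 ≈ 1.414.
In the B-series (B0 = 1000 × 1414 mm): B6 = 125 × 176 mm.
Off by 2 mm total — nearest standard size.

B6 (125 × 176 mm)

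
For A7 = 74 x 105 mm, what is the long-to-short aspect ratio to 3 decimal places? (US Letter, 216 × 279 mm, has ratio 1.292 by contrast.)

1.419

105 / 74 = 1.419
ISO 216 targets √2 ≈ 1.414; the +0.005 deviation is from mm rounding.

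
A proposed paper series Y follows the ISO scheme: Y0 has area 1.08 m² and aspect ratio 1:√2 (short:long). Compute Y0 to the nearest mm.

874 × 1236 mm

Let the short side be w mm. Then w · w√2 = 1.08 m² = 1,080,000 mm².
w² = 1,080,000/√2, so w ≈ 873.9 mm; long side = w√2 ≈ 1235.9 mm.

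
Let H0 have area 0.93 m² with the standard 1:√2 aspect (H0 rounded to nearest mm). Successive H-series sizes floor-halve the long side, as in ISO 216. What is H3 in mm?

286 × 405 mm

Let H0's short side be w mm. w · w√2 = 0.93 m² = 930,000 mm², so w ≈ 810.9 mm and w√2 ≈ 1146.8 mm → H0 = 811 × 1147 mm.
H1: ⌊1147/2⌋ × 811 = 573 × 811 mm
H2: ⌊811/2⌋ × 573 = 405 × 573 mm
H3: ⌊573/2⌋ × 405 = 286 × 405 mm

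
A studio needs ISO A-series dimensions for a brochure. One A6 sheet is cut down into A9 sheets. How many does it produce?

Each ISO step halves the sheet: 1 × A6 → 2 × A7 → 4 × A8 → 8 × A9
From A6 to A9 is 3 halving steps: 2^3 = 8.

8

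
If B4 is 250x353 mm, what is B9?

44 × 62 mm

B5: ⌊353/2⌋ × 250 = 176 × 250 mm
B6: ⌊250/2⌋ × 176 = 125 × 176 mm
B7: ⌊176/2⌋ × 125 = 88 × 125 mm
B8: ⌊125/2⌋ × 88 = 62 × 88 mm
B9: ⌊88/2⌋ × 62 = 44 × 62 mm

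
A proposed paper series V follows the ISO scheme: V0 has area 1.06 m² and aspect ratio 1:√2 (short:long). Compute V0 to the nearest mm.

866 × 1224 mm

Let the short side be w mm. Then w · w√2 = 1.06 m² = 1,060,000 mm².
w² = 1,060,000/√2, so w ≈ 865.8 mm; long side = w√2 ≈ 1224.4 mm.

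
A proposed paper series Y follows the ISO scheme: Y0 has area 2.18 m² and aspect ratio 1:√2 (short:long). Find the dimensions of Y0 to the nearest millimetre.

Let the short side be w mm. Then w · w√2 = 2.18 m² = 2,180,000 mm².
w² = 2,180,000/√2, so w ≈ 1241.6 mm; long side = w√2 ≈ 1755.8 mm.

1242 × 1756 mm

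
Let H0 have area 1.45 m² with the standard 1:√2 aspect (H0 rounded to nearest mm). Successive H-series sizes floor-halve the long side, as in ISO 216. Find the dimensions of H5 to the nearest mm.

179 × 253 mm

Let H0's short side be w mm. w · w√2 = 1.45 m² = 1,450,000 mm², so w ≈ 1012.6 mm and w√2 ≈ 1432.0 mm → H0 = 1013 × 1432 mm.
H1: ⌊1432/2⌋ × 1013 = 716 × 1013 mm
H2: ⌊1013/2⌋ × 716 = 506 × 716 mm
H3: ⌊716/2⌋ × 506 = 358 × 506 mm
H4: ⌊506/2⌋ × 358 = 253 × 358 mm
H5: ⌊358/2⌋ × 253 = 179 × 253 mm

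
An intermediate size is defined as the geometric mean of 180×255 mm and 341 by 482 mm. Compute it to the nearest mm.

248 × 351 mm

Short side: √(180 · 341) = √61380 ≈ 247.7 → 248 mm
Long side: √(255 · 482) = √122910 ≈ 350.6 → 351 mm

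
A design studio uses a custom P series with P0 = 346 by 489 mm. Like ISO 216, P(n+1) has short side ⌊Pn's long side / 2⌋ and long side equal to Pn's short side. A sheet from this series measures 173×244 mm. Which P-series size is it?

P2

P0: 346 × 489 mm
P1: 244 × 346 mm
P2: 173 × 244 mm
P3: 122 × 173 mm
→ matches P2.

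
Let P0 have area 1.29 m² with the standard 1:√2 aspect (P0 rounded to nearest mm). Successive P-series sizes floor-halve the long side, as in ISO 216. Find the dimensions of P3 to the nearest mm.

Let P0's short side be w mm. w · w√2 = 1.29 m² = 1,290,000 mm², so w ≈ 955.1 mm and w√2 ≈ 1350.7 mm → P0 = 955 × 1351 mm.
P1: ⌊1351/2⌋ × 955 = 675 × 955 mm
P2: ⌊955/2⌋ × 675 = 477 × 675 mm
P3: ⌊675/2⌋ × 477 = 337 × 477 mm

337 × 477 mm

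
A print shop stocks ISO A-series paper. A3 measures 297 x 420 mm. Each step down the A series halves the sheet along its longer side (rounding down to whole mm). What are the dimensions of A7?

A4: ⌊420/2⌋ × 297 = 210 × 297 mm
A5: ⌊297/2⌋ × 210 = 148 × 210 mm
A6: ⌊210/2⌋ × 148 = 105 × 148 mm
A7: ⌊148/2⌋ × 105 = 74 × 105 mm

74 × 105 mm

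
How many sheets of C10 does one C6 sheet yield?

16

C6 = 114 × 162 mm; C10 = 28 × 40 mm.
Each halving step doubles the count; 4 steps from C6 to C10.
2^4 = 16.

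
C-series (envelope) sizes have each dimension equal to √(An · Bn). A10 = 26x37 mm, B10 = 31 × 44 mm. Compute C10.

28 × 40 mm

Short side: √(26 · 31) = √806 ≈ 28.4 → 28 mm
Long side: √(37 · 44) = √1628 ≈ 40.3 → 40 mm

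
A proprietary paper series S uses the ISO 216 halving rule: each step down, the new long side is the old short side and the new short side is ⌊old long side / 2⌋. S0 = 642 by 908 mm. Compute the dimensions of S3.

227 × 321 mm

S1: ⌊908/2⌋ × 642 = 454 × 642 mm
S2: ⌊642/2⌋ × 454 = 321 × 454 mm
S3: ⌊454/2⌋ × 321 = 227 × 321 mm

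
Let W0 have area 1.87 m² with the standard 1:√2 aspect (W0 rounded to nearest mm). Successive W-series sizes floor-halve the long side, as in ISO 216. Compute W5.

203 × 287 mm

Let W0's short side be w mm. w · w√2 = 1.87 m² = 1,870,000 mm², so w ≈ 1149.9 mm and w√2 ≈ 1626.2 mm → W0 = 1150 × 1626 mm.
W1: ⌊1626/2⌋ × 1150 = 813 × 1150 mm
W2: ⌊1150/2⌋ × 813 = 575 × 813 mm
W3: ⌊813/2⌋ × 575 = 406 × 575 mm
W4: ⌊575/2⌋ × 406 = 287 × 406 mm
W5: ⌊406/2⌋ × 287 = 203 × 287 mm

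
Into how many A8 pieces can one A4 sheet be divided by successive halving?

16

Each ISO step halves the sheet: 1 × A4 → 2 × A5 → 4 × A6 → 8 × A7 → …
From A4 to A8 is 4 halving steps: 2^4 = 16.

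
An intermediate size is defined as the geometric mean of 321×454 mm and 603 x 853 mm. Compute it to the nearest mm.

440 × 622 mm

Short side: √(321 · 603) = √193563 ≈ 440.0 → 440 mm
Long side: √(454 · 853) = √387262 ≈ 622.3 → 622 mm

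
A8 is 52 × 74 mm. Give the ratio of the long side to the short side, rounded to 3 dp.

1.423

74 / 52 = 1.423
ISO 216 targets √2 ≈ 1.414; the +0.009 deviation is from mm rounding.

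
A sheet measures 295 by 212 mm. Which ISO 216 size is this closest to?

Aspect ratio 295/212 ≈ 1.392 (ISO target is √2 ≈ 1.414).
In the A-series (A0 area = 1 m²): A4 = 210 × 297 mm.
Off by 4 mm total — nearest standard size.

A4 (210 × 297 mm)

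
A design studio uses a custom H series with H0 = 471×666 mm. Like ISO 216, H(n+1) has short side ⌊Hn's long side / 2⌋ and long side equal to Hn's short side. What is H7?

H1 = 333 × 471 mm (from H0 by 1 halving).
H2: ⌊471/2⌋ × 333 = 235 × 333 mm
H3: ⌊333/2⌋ × 235 = 166 × 235 mm
H4: ⌊235/2⌋ × 166 = 117 × 166 mm
H5: ⌊166/2⌋ × 117 = 83 × 117 mm
H6: ⌊117/2⌋ × 83 = 58 × 83 mm
H7: ⌊83/2⌋ × 58 = 41 × 58 mm

41 × 58 mm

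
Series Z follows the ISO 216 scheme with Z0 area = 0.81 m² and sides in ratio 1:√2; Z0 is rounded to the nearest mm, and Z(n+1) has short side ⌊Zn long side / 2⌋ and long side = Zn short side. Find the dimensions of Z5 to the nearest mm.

133 × 189 mm

Let Z0's short side be w mm. w · w√2 = 0.81 m² = 810,000 mm², so w ≈ 756.8 mm and w√2 ≈ 1070.3 mm → Z0 = 757 × 1070 mm.
Z1: ⌊1070/2⌋ × 757 = 535 × 757 mm
Z2: ⌊757/2⌋ × 535 = 378 × 535 mm
Z3: ⌊535/2⌋ × 378 = 267 × 378 mm
Z4: ⌊378/2⌋ × 267 = 189 × 267 mm
Z5: ⌊267/2⌋ × 189 = 133 × 189 mm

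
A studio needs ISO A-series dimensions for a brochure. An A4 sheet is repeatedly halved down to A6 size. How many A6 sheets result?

Each ISO step halves the sheet: 1 × A4 → 2 × A5 → 4 × A6
From A4 to A6 is 2 halving steps: 2^2 = 4.

4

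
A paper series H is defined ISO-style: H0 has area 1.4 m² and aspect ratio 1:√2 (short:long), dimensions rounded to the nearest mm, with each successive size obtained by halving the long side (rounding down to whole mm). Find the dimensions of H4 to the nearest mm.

Let H0's short side be w mm. w · w√2 = 1.4 m² = 1,400,000 mm², so w ≈ 995.0 mm and w√2 ≈ 1407.1 mm → H0 = 995 × 1407 mm.
H1: ⌊1407/2⌋ × 995 = 703 × 995 mm
H2: ⌊995/2⌋ × 703 = 497 × 703 mm
H3: ⌊703/2⌋ × 497 = 351 × 497 mm
H4: ⌊497/2⌋ × 351 = 248 × 351 mm

248 × 351 mm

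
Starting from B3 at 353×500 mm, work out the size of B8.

62 × 88 mm

B4: ⌊500/2⌋ × 353 = 250 × 353 mm
B5: ⌊353/2⌋ × 250 = 176 × 250 mm
B6: ⌊250/2⌋ × 176 = 125 × 176 mm
B7: ⌊176/2⌋ × 125 = 88 × 125 mm
B8: ⌊125/2⌋ × 88 = 62 × 88 mm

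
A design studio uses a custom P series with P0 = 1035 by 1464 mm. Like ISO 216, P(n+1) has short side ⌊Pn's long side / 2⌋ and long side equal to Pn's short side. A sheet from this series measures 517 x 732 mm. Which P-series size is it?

P2

P0: 1035 × 1464 mm
P1: 732 × 1035 mm
P2: 517 × 732 mm
P3: 366 × 517 mm
→ matches P2.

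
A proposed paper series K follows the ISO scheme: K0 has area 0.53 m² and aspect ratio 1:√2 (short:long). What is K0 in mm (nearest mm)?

Let the short side be w mm. Then w · w√2 = 0.53 m² = 530,000 mm².
w² = 530,000/√2, so w ≈ 612.2 mm; long side = w√2 ≈ 865.8 mm.

612 × 866 mm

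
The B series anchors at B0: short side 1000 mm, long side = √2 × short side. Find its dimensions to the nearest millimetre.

Short side = 1000 mm; long side = 1000√2 ≈ 1414.2 mm.

1000 × 1414 mm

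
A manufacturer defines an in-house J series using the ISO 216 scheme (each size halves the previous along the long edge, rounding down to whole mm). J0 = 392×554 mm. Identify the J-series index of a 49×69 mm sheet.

J0: 392 × 554 mm
J1: 277 × 392 mm
J2: 196 × 277 mm
J3: 138 × 196 mm
J4: 98 × 138 mm
J5: 69 × 98 mm
J6: 49 × 69 mm
J7: 34 × 49 mm
→ matches J6.

J6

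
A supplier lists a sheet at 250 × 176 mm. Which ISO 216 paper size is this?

B5 (176 × 250 mm)

Aspect ratio 250/176 ≈ 1.420 — close to the ISO √2 ≈ 1.414.
In the B-series (B0 = 1000 × 1414 mm): B5 = 176 × 250 mm.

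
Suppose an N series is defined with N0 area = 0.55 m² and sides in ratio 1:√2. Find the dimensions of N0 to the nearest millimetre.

Let the short side be w mm. Then w · w√2 = 0.55 m² = 550,000 mm².
w² = 550,000/√2, so w ≈ 623.6 mm; long side = w√2 ≈ 881.9 mm.

624 × 882 mm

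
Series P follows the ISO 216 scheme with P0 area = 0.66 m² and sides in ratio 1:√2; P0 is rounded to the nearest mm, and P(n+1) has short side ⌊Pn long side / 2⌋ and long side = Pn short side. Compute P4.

170 × 241 mm

Let P0's short side be w mm. w · w√2 = 0.66 m² = 660,000 mm², so w ≈ 683.1 mm and w√2 ≈ 966.1 mm → P0 = 683 × 966 mm.
P1: ⌊966/2⌋ × 683 = 483 × 683 mm
P2: ⌊683/2⌋ × 483 = 341 × 483 mm
P3: ⌊483/2⌋ × 341 = 241 × 341 mm
P4: ⌊341/2⌋ × 241 = 170 × 241 mm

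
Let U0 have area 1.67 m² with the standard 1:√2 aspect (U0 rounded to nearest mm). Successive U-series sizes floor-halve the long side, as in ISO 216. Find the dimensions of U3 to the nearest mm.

384 × 543 mm

Let U0's short side be w mm. w · w√2 = 1.67 m² = 1,670,000 mm², so w ≈ 1086.7 mm and w√2 ≈ 1536.8 mm → U0 = 1087 × 1537 mm.
U1: ⌊1537/2⌋ × 1087 = 768 × 1087 mm
U2: ⌊1087/2⌋ × 768 = 543 × 768 mm
U3: ⌊768/2⌋ × 543 = 384 × 543 mm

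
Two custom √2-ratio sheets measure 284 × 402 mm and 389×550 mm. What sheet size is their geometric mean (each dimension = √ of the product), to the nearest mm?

Short side: √(284 · 389) = √110476 ≈ 332.4 → 332 mm
Long side: √(402 · 550) = √221100 ≈ 470.2 → 470 mm

332 × 470 mm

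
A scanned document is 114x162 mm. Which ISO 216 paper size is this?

Aspect ratio 162/114 ≈ 1.421 — close to the ISO √2 ≈ 1.414.
In the C-series (envelope sizes, between A and B): C6 = 114 × 162 mm.

C6 (114 × 162 mm)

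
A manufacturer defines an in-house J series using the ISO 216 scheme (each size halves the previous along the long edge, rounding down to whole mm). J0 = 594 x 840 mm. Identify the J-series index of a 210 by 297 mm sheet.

J0: 594 × 840 mm
J1: 420 × 594 mm
J2: 297 × 420 mm
J3: 210 × 297 mm
J4: 148 × 210 mm
→ matches J3.

J3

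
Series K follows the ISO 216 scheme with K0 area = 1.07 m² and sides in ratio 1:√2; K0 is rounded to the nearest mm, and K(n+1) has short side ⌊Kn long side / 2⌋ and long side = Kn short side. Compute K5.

Let K0's short side be w mm. w · w√2 = 1.07 m² = 1,070,000 mm², so w ≈ 869.8 mm and w√2 ≈ 1230.1 mm → K0 = 870 × 1230 mm.
K1: ⌊1230/2⌋ × 870 = 615 × 870 mm
K2: ⌊870/2⌋ × 615 = 435 × 615 mm
K3: ⌊615/2⌋ × 435 = 307 × 435 mm
K4: ⌊435/2⌋ × 307 = 217 × 307 mm
K5: ⌊307/2⌋ × 217 = 153 × 217 mm

153 × 217 mm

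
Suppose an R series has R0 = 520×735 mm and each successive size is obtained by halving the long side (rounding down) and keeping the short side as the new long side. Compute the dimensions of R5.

91 × 130 mm

R1: ⌊735/2⌋ × 520 = 367 × 520 mm
R2: ⌊520/2⌋ × 367 = 260 × 367 mm
R3: ⌊367/2⌋ × 260 = 183 × 260 mm
R4: ⌊260/2⌋ × 183 = 130 × 183 mm
R5: ⌊183/2⌋ × 130 = 91 × 130 mm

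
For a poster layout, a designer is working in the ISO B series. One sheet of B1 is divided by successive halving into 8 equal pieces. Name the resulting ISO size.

8 = 2^3, so 3 halving steps.
B1 → B2 → … → B4 after 3 steps.

B4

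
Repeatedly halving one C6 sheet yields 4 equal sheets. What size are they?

4 = 2^2, so 2 halving steps.
C6 → C7 → … → C8 after 2 steps.

C8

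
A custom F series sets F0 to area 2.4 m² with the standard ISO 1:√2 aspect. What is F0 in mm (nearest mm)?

1303 × 1842 mm

Let the short side be w mm. Then w · w√2 = 2.4 m² = 2,400,000 mm².
w² = 2,400,000/√2, so w ≈ 1302.7 mm; long side = w√2 ≈ 1842.3 mm.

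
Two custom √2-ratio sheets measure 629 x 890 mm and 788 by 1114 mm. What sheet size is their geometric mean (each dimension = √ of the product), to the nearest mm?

704 × 996 mm

Short side: √(629 · 788) = √495652 ≈ 704.0 → 704 mm
Long side: √(890 · 1114) = √991460 ≈ 995.7 → 996 mm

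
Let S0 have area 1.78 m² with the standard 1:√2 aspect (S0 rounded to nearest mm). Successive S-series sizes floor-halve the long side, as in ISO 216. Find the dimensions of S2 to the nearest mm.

561 × 793 mm

Let S0's short side be w mm. w · w√2 = 1.78 m² = 1,780,000 mm², so w ≈ 1121.9 mm and w√2 ≈ 1586.6 mm → S0 = 1122 × 1587 mm.
S1: ⌊1587/2⌋ × 1122 = 793 × 1122 mm
S2: ⌊1122/2⌋ × 793 = 561 × 793 mm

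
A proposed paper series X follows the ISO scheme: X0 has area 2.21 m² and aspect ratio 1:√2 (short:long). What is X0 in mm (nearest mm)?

Let the short side be w mm. Then w · w√2 = 2.21 m² = 2,210,000 mm².
w² = 2,210,000/√2, so w ≈ 1250.1 mm; long side = w√2 ≈ 1767.9 mm.

1250 × 1768 mm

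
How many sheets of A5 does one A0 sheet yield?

32

Each ISO step halves the sheet: 1 × A0 → 2 × A1 → 4 × A2 → 8 × A3 → …
From A0 to A5 is 5 halving steps: 2^5 = 32.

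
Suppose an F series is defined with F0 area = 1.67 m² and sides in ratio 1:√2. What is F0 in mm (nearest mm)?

1087 × 1537 mm

Let the short side be w mm. Then w · w√2 = 1.67 m² = 1,670,000 mm².
w² = 1,670,000/√2, so w ≈ 1086.7 mm; long side = w√2 ≈ 1536.8 mm.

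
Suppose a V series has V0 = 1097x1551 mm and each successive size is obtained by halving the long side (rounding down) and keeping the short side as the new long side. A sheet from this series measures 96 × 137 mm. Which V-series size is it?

V0: 1097 × 1551 mm
V1: 775 × 1097 mm
V2: 548 × 775 mm
V3: 387 × 548 mm
V4: 274 × 387 mm
V5: 193 × 274 mm
V6: 137 × 193 mm
V7: 96 × 137 mm
V8: 68 × 96 mm
→ matches V7.

V7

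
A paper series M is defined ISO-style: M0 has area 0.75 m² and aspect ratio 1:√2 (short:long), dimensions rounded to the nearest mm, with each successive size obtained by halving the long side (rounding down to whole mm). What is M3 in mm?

257 × 364 mm

Let M0's short side be w mm. w · w√2 = 0.75 m² = 750,000 mm², so w ≈ 728.2 mm and w√2 ≈ 1029.9 mm → M0 = 728 × 1030 mm.
M1: ⌊1030/2⌋ × 728 = 515 × 728 mm
M2: ⌊728/2⌋ × 515 = 364 × 515 mm
M3: ⌊515/2⌋ × 364 = 257 × 364 mm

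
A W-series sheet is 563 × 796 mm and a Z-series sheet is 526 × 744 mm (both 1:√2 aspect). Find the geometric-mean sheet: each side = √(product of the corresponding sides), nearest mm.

Short side: √(563 · 526) = √296138 ≈ 544.2 → 544 mm
Long side: √(796 · 744) = √592224 ≈ 769.6 → 770 mm

544 × 770 mm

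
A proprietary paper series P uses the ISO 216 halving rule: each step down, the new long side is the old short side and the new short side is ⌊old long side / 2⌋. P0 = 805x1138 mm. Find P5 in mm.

142 × 201 mm

P1: ⌊1138/2⌋ × 805 = 569 × 805 mm
P2: ⌊805/2⌋ × 569 = 402 × 569 mm
P3: ⌊569/2⌋ × 402 = 284 × 402 mm
P4: ⌊402/2⌋ × 284 = 201 × 284 mm
P5: ⌊284/2⌋ × 201 = 142 × 201 mm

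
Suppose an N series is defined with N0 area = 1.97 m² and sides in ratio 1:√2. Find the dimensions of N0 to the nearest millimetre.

1180 × 1669 mm

Let the short side be w mm. Then w · w√2 = 1.97 m² = 1,970,000 mm².
w² = 1,970,000/√2, so w ≈ 1180.3 mm; long side = w√2 ≈ 1669.1 mm.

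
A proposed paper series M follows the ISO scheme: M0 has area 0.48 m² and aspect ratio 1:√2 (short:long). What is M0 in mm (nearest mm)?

583 × 824 mm

Let the short side be w mm. Then w · w√2 = 0.48 m² = 480,000 mm².
w² = 480,000/√2, so w ≈ 582.6 mm; long side = w√2 ≈ 823.9 mm.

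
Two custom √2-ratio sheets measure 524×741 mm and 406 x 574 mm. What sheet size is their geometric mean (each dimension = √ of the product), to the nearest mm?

Short side: √(524 · 406) = √212744 ≈ 461.2 → 461 mm
Long side: √(741 · 574) = √425334 ≈ 652.2 → 652 mm

461 × 652 mm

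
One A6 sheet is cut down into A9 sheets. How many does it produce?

8

A6 = 105 × 148 mm; A9 = 37 × 52 mm.
Each halving step doubles the count; 3 steps from A6 to A9.
2^3 = 8.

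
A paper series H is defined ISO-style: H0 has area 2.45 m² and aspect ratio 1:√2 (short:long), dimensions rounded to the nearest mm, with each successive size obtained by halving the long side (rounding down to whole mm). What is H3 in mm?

Let H0's short side be w mm. w · w√2 = 2.45 m² = 2,450,000 mm², so w ≈ 1316.2 mm and w√2 ≈ 1861.4 mm → H0 = 1316 × 1861 mm.
H1: ⌊1861/2⌋ × 1316 = 930 × 1316 mm
H2: ⌊1316/2⌋ × 930 = 658 × 930 mm
H3: ⌊930/2⌋ × 658 = 465 × 658 mm

465 × 658 mm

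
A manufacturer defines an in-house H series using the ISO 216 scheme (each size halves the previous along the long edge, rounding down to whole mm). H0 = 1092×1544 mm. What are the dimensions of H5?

193 × 273 mm

H1 = 772 × 1092 mm (from H0 by 1 halving).
H2: ⌊1092/2⌋ × 772 = 546 × 772 mm
H3: ⌊772/2⌋ × 546 = 386 × 546 mm
H4: ⌊546/2⌋ × 386 = 273 × 386 mm
H5: ⌊386/2⌋ × 273 = 193 × 273 mm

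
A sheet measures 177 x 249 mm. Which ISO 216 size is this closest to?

B5 (176 × 250 mm)

Aspect ratio 249/177 ≈ 1.407 — close to the ISO √2 ≈ 1.414.
In the B-series (B0 = 1000 × 1414 mm): B5 = 176 × 250 mm.
Off by 2 mm total — nearest standard size.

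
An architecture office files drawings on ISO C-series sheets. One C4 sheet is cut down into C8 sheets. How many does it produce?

C4 = 229 × 324 mm; C8 = 57 × 81 mm.
Each halving step doubles the count; 4 steps from C4 to C8.
2^4 = 16.

16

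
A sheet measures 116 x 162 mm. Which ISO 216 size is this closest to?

C6 (114 × 162 mm)

Aspect ratio 162/116 ≈ 1.397 (ISO target is √2 ≈ 1.414).
In the C-series (envelope sizes, between A and B): C6 = 114 × 162 mm.
Off by 2 mm total — nearest standard size.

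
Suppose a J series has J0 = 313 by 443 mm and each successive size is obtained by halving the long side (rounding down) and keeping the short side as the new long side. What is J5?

55 × 78 mm

J1: ⌊443/2⌋ × 313 = 221 × 313 mm
J2: ⌊313/2⌋ × 221 = 156 × 221 mm
J3: ⌊221/2⌋ × 156 = 110 × 156 mm
J4: ⌊156/2⌋ × 110 = 78 × 110 mm
J5: ⌊110/2⌋ × 78 = 55 × 78 mm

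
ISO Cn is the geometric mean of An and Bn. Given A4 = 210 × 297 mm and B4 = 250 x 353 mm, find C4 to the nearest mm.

229 × 324 mm

Short side: √(210 · 250) = √52500 ≈ 229.1 → 229 mm
Long side: √(297 · 353) = √104841 ≈ 323.8 → 324 mm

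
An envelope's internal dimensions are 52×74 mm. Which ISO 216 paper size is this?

Aspect ratio 74/52 ≈ 1.423 — close to the ISO √2 ≈ 1.414.
In the A-series (A0 area = 1 m²): A8 = 52 × 74 mm.

A8 (52 × 74 mm)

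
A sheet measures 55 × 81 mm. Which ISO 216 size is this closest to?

Aspect ratio 81/55 ≈ 1.473 (ISO target is √2 ≈ 1.414).
In the C-series (envelope sizes, between A and B): C8 = 57 × 81 mm.
Off by 2 mm total — nearest standard size.

C8 (57 × 81 mm)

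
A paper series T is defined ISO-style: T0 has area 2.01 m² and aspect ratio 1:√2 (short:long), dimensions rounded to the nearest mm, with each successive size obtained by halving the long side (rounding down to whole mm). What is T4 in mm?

Let T0's short side be w mm. w · w√2 = 2.01 m² = 2,010,000 mm², so w ≈ 1192.2 mm and w√2 ≈ 1686.0 mm → T0 = 1192 × 1686 mm.
T1: ⌊1686/2⌋ × 1192 = 843 × 1192 mm
T2: ⌊1192/2⌋ × 843 = 596 × 843 mm
T3: ⌊843/2⌋ × 596 = 421 × 596 mm
T4: ⌊596/2⌋ × 421 = 298 × 421 mm

298 × 421 mm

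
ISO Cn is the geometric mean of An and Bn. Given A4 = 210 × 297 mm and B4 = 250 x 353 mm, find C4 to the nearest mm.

Short side: √(210 · 250) = √52500 ≈ 229.1 → 229 mm
Long side: √(297 · 353) = √104841 ≈ 323.8 → 324 mm

229 × 324 mm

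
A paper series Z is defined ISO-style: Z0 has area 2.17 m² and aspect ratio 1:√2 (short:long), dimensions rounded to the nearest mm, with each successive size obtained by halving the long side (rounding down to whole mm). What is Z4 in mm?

309 × 438 mm

Let Z0's short side be w mm. w · w√2 = 2.17 m² = 2,170,000 mm², so w ≈ 1238.7 mm and w√2 ≈ 1751.8 mm → Z0 = 1239 × 1752 mm.
Z1: ⌊1752/2⌋ × 1239 = 876 × 1239 mm
Z2: ⌊1239/2⌋ × 876 = 619 × 876 mm
Z3: ⌊876/2⌋ × 619 = 438 × 619 mm
Z4: ⌊619/2⌋ × 438 = 309 × 438 mm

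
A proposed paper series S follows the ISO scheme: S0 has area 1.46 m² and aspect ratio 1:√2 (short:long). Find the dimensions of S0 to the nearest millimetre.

Let the short side be w mm. Then w · w√2 = 1.46 m² = 1,460,000 mm².
w² = 1,460,000/√2, so w ≈ 1016.1 mm; long side = w√2 ≈ 1436.9 mm.

1016 × 1437 mm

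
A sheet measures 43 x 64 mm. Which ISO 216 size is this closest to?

Aspect ratio 64/43 ≈ 1.488 (ISO target is √2 ≈ 1.414).
In the B-series (B0 = 1000 × 1414 mm): B9 = 44 × 62 mm.
Off by 3 mm total — nearest standard size.

B9 (44 × 62 mm)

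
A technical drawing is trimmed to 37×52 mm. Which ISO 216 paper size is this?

Aspect ratio 52/37 ≈ 1.405 — close to the ISO √2 ≈ 1.414.
In the A-series (A0 area = 1 m²): A9 = 37 × 52 mm.

A9 (37 × 52 mm)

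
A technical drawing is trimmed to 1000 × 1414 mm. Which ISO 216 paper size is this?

B0 (1000 × 1414 mm)

Aspect ratio 1414/1000 ≈ 1.414 — close to the ISO √2 ≈ 1.414.
In the B-series (B0 = 1000 × 1414 mm): B0 = 1000 × 1414 mm.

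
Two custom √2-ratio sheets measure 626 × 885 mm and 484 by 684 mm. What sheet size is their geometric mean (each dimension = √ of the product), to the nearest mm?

Short side: √(626 · 484) = √302984 ≈ 550.4 → 550 mm
Long side: √(885 · 684) = √605340 ≈ 778.0 → 778 mm

550 × 778 mm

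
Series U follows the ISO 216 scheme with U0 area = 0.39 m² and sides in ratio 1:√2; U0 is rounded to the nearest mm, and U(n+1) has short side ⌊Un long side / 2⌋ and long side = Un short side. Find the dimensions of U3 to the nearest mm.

Let U0's short side be w mm. w · w√2 = 0.39 m² = 390,000 mm², so w ≈ 525.1 mm and w√2 ≈ 742.7 mm → U0 = 525 × 743 mm.
U1: ⌊743/2⌋ × 525 = 371 × 525 mm
U2: ⌊525/2⌋ × 371 = 262 × 371 mm
U3: ⌊371/2⌋ × 262 = 185 × 262 mm

185 × 262 mm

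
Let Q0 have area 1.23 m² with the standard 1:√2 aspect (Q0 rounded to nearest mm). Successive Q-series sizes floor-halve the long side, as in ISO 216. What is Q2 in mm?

466 × 659 mm

Let Q0's short side be w mm. w · w√2 = 1.23 m² = 1,230,000 mm², so w ≈ 932.6 mm and w√2 ≈ 1318.9 mm → Q0 = 933 × 1319 mm.
Q1: ⌊1319/2⌋ × 933 = 659 × 933 mm
Q2: ⌊933/2⌋ × 659 = 466 × 659 mm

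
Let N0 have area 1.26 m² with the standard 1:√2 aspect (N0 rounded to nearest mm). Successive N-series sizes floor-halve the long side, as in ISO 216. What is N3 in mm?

Let N0's short side be w mm. w · w√2 = 1.26 m² = 1,260,000 mm², so w ≈ 943.9 mm and w√2 ≈ 1334.9 mm → N0 = 944 × 1335 mm.
N1: ⌊1335/2⌋ × 944 = 667 × 944 mm
N2: ⌊944/2⌋ × 667 = 472 × 667 mm
N3: ⌊667/2⌋ × 472 = 333 × 472 mm

333 × 472 mm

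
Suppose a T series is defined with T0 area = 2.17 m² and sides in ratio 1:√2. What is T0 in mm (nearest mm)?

Let the short side be w mm. Then w · w√2 = 2.17 m² = 2,170,000 mm².
w² = 2,170,000/√2, so w ≈ 1238.7 mm; long side = w√2 ≈ 1751.8 mm.

1239 × 1752 mm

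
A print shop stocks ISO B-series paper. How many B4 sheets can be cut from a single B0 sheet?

B0 = 1000 × 1414 mm; B4 = 250 × 353 mm.
Each halving step doubles the count; 4 steps from B0 to B4.
2^4 = 16.

16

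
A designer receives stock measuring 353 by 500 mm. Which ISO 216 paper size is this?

Aspect ratio 500/353 ≈ 1.416 — close to the ISO √2 ≈ 1.414.
In the B-series (B0 = 1000 × 1414 mm): B3 = 353 × 500 mm.

B3 (353 × 500 mm)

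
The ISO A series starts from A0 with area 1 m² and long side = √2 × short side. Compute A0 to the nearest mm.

Let the short side be w mm. Then the long side is w√2 and w · w√2 = 10⁶ mm².
w² = 10⁶/√2, so w = 1000 / 2^(1/4) ≈ 840.9 mm; long side = 1000 · 2^(1/4) ≈ 1189.2 mm.

841 × 1189 mm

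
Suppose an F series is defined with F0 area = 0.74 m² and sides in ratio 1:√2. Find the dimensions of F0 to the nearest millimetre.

Let the short side be w mm. Then w · w√2 = 0.74 m² = 740,000 mm².
w² = 740,000/√2, so w ≈ 723.4 mm; long side = w√2 ≈ 1023.0 mm.

723 × 1023 mm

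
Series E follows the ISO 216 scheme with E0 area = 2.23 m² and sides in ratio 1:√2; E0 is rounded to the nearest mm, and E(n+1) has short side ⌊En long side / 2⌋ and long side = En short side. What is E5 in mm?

222 × 314 mm

Let E0's short side be w mm. w · w√2 = 2.23 m² = 2,230,000 mm², so w ≈ 1255.7 mm and w√2 ≈ 1775.9 mm → E0 = 1256 × 1776 mm.
E1: ⌊1776/2⌋ × 1256 = 888 × 1256 mm
E2: ⌊1256/2⌋ × 888 = 628 × 888 mm
E3: ⌊888/2⌋ × 628 = 444 × 628 mm
E4: ⌊628/2⌋ × 444 = 314 × 444 mm
E5: ⌊444/2⌋ × 314 = 222 × 314 mm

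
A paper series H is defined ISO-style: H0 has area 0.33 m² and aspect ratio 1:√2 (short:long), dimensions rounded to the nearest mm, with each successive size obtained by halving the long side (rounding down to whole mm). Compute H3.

170 × 241 mm

Let H0's short side be w mm. w · w√2 = 0.33 m² = 330,000 mm², so w ≈ 483.1 mm and w√2 ≈ 683.1 mm → H0 = 483 × 683 mm.
H1: ⌊683/2⌋ × 483 = 341 × 483 mm
H2: ⌊483/2⌋ × 341 = 241 × 341 mm
H3: ⌊341/2⌋ × 241 = 170 × 241 mm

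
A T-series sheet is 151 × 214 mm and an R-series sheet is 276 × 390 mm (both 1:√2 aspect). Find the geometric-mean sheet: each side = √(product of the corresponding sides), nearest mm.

Short side: √(151 · 276) = √41676 ≈ 204.1 → 204 mm
Long side: √(214 · 390) = √83460 ≈ 288.9 → 289 mm

204 × 289 mm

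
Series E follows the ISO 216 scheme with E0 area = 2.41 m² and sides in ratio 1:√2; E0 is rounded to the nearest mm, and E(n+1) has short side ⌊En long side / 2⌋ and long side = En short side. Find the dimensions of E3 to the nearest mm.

461 × 652 mm

Let E0's short side be w mm. w · w√2 = 2.41 m² = 2,410,000 mm², so w ≈ 1305.4 mm and w√2 ≈ 1846.1 mm → E0 = 1305 × 1846 mm.
E1: ⌊1846/2⌋ × 1305 = 923 × 1305 mm
E2: ⌊1305/2⌋ × 923 = 652 × 923 mm
E3: ⌊923/2⌋ × 652 = 461 × 652 mm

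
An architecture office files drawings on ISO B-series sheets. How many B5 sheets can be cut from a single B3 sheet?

B3 = 353 × 500 mm; B5 = 176 × 250 mm.
Each halving step doubles the count; 2 steps from B3 to B5.
2^2 = 4.

4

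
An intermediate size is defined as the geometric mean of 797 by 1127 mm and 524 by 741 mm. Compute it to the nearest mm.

646 × 914 mm

Short side: √(797 · 524) = √417628 ≈ 646.2 → 646 mm
Long side: √(1127 · 741) = √835107 ≈ 913.8 → 914 mm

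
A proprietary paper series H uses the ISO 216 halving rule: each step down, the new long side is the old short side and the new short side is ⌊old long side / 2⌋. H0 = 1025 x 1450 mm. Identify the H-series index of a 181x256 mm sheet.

H5

H0: 1025 × 1450 mm
H1: 725 × 1025 mm
H2: 512 × 725 mm
H3: 362 × 512 mm
H4: 256 × 362 mm
H5: 181 × 256 mm
H6: 128 × 181 mm
→ matches H5.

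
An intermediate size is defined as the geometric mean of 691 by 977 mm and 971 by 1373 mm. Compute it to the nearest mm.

Short side: √(691 · 971) = √670961 ≈ 819.1 → 819 mm
Long side: √(977 · 1373) = √1341421 ≈ 1158.2 → 1158 mm

819 × 1158 mm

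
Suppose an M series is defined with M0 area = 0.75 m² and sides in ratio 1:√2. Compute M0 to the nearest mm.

728 × 1030 mm

Let the short side be w mm. Then w · w√2 = 0.75 m² = 750,000 mm².
w² = 750,000/√2, so w ≈ 728.2 mm; long side = w√2 ≈ 1029.9 mm.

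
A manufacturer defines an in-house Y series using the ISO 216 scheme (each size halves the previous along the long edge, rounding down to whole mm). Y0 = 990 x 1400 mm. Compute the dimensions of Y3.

Y1: ⌊1400/2⌋ × 990 = 700 × 990 mm
Y2: ⌊990/2⌋ × 700 = 495 × 700 mm
Y3: ⌊700/2⌋ × 495 = 350 × 495 mm

350 × 495 mm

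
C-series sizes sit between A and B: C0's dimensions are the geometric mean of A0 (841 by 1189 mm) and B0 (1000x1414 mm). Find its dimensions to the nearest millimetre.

917 × 1297 mm

Short: √(841 · 1000) = √841000 ≈ 917.1 mm.
Long: √(1189 · 1414) = √1681246 ≈ 1296.6 mm.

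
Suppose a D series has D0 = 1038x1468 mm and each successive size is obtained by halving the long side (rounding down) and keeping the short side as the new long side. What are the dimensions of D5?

D1: ⌊1468/2⌋ × 1038 = 734 × 1038 mm
D2: ⌊1038/2⌋ × 734 = 519 × 734 mm
D3: ⌊734/2⌋ × 519 = 367 × 519 mm
D4: ⌊519/2⌋ × 367 = 259 × 367 mm
D5: ⌊367/2⌋ × 259 = 183 × 259 mm

183 × 259 mm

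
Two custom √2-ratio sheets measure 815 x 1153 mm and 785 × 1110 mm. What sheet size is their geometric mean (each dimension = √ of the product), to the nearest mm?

800 × 1131 mm

Short side: √(815 · 785) = √639775 ≈ 799.9 → 800 mm
Long side: √(1153 · 1110) = √1279830 ≈ 1131.3 → 1131 mm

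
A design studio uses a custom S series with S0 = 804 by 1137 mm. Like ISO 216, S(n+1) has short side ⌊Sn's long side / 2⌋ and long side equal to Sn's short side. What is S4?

S1: ⌊1137/2⌋ × 804 = 568 × 804 mm
S2: ⌊804/2⌋ × 568 = 402 × 568 mm
S3: ⌊568/2⌋ × 402 = 284 × 402 mm
S4: ⌊402/2⌋ × 284 = 201 × 284 mm

201 × 284 mm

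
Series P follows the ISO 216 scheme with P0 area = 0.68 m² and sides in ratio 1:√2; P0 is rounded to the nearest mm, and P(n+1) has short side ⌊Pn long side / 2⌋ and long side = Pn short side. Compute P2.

346 × 490 mm

Let P0's short side be w mm. w · w√2 = 0.68 m² = 680,000 mm², so w ≈ 693.4 mm and w√2 ≈ 980.6 mm → P0 = 693 × 981 mm.
P1: ⌊981/2⌋ × 693 = 490 × 693 mm
P2: ⌊693/2⌋ × 490 = 346 × 490 mm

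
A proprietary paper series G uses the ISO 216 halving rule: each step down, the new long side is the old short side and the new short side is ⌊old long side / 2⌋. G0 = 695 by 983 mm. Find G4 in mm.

G1 = 491 × 695 mm (from G0 by 1 halving).
G2: ⌊695/2⌋ × 491 = 347 × 491 mm
G3: ⌊491/2⌋ × 347 = 245 × 347 mm
G4: ⌊347/2⌋ × 245 = 173 × 245 mm

173 × 245 mm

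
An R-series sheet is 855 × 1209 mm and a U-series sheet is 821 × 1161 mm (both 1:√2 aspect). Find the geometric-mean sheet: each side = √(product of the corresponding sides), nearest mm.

Short side: √(855 · 821) = √701955 ≈ 837.8 → 838 mm
Long side: √(1209 · 1161) = √1403649 ≈ 1184.8 → 1185 mm

838 × 1185 mm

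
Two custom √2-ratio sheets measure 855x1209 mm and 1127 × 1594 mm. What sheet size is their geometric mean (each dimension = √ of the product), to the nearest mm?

Short side: √(855 · 1127) = √963585 ≈ 981.6 → 982 mm
Long side: √(1209 · 1594) = √1927146 ≈ 1388.2 → 1388 mm

982 × 1388 mm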